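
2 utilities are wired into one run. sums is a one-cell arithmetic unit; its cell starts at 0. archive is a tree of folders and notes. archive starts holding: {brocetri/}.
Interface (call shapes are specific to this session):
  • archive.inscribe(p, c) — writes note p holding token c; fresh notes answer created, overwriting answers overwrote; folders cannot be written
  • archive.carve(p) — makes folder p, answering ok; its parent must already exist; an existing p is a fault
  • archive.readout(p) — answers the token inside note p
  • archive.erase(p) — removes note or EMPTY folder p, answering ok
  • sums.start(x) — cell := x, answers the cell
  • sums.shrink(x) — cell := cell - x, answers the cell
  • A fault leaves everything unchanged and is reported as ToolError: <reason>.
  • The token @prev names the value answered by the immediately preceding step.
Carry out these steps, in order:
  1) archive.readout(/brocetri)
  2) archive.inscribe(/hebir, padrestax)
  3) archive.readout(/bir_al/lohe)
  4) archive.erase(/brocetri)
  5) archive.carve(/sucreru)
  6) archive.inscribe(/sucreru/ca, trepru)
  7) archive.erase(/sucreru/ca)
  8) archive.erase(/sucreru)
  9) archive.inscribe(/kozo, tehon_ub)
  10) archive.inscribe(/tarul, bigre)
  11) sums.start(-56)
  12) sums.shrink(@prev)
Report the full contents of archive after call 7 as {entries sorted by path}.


-- 1. readout(p→/brocetri) ~> ToolError: is a directory
-- 2. inscribe(p→/hebir, c→padrestax) ~> created
-- 3. readout(p→/bir_al/lohe) ~> ToolError: not found
-- 4. erase(p→/brocetri) ~> ok
-- 5. carve(p→/sucreru) ~> ok
-- 6. inscribe(p→/sucreru/ca, c→trepru) ~> created
-- 7. erase(p→/sucreru/ca) ~> ok
-- 8. erase(p→/sucreru) ~> ok
-- 9. inscribe(p→/kozo, c→tehon_ub) ~> created
-- 10. inscribe(p→/tarul, c→bigre) ~> created
-- 11. start(x→-56) ~> -56
-- 12. shrink(x→@prev) ~> 0

Answer: {hebir=padrestax, sucreru/}


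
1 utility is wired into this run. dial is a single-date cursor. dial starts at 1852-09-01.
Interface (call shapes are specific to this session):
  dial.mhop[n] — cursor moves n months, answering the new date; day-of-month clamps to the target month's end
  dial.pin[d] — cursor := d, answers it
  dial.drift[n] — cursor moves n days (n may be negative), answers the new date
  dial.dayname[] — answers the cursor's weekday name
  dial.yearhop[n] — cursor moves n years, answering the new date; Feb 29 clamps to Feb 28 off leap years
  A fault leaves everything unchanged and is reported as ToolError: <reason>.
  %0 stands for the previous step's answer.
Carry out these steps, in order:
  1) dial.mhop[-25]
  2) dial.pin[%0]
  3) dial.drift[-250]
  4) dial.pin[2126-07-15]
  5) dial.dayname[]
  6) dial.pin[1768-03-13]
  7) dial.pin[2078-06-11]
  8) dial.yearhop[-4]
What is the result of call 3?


==> mhop(n='-25')
<== 1850-08-01
==> pin(d='%0')
<== 1850-08-01
==> drift(n='-250')
<== 1849-11-24
==> pin(d='2126-07-15')
<== 2126-07-15
==> dayname()
<== Monday
==> pin(d='1768-03-13')
<== 1768-03-13
==> pin(d='2078-06-11')
<== 2078-06-11
==> yearhop(n='-4')
<== 2074-06-11

Answer: 1849-11-24


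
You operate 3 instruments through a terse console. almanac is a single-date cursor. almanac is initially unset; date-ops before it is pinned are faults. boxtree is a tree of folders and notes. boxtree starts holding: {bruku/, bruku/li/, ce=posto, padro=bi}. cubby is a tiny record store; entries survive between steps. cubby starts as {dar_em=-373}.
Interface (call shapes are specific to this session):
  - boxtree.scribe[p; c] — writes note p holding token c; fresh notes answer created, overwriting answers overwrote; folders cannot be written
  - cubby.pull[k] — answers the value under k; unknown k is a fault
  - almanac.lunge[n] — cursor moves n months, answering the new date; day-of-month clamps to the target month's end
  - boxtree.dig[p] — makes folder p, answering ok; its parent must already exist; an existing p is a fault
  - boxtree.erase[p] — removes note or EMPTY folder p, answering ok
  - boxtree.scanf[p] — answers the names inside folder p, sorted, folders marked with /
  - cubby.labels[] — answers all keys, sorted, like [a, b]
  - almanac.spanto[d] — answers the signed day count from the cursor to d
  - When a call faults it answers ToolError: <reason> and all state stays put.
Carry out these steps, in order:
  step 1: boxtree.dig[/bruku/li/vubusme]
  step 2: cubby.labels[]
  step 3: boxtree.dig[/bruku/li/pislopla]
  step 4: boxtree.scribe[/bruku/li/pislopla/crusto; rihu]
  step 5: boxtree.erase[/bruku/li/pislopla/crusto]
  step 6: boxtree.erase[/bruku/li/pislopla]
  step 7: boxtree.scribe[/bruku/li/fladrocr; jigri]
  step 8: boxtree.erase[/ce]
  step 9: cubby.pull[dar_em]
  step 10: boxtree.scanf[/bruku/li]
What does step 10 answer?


Answer: [fladrocr, vubusme/]

Derivation:
Step: boxtree.dig[p=/bruku/li/vubusme]
Result: ok
Step: cubby.labels[]
Result: [dar_em]
Step: boxtree.dig[p=/bruku/li/pislopla]
Result: ok
Step: boxtree.scribe[p=/bruku/li/pislopla/crusto; c=rihu]
Result: created
Step: boxtree.erase[p=/bruku/li/pislopla/crusto]
Result: ok
Step: boxtree.erase[p=/bruku/li/pislopla]
Result: ok
Step: boxtree.scribe[p=/bruku/li/fladrocr; c=jigri]
Result: created
Step: boxtree.erase[p=/ce]
Result: ok
Step: cubby.pull[k=dar_em]
Result: -373
Step: boxtree.scanf[p=/bruku/li]
Result: [fladrocr, vubusme/]


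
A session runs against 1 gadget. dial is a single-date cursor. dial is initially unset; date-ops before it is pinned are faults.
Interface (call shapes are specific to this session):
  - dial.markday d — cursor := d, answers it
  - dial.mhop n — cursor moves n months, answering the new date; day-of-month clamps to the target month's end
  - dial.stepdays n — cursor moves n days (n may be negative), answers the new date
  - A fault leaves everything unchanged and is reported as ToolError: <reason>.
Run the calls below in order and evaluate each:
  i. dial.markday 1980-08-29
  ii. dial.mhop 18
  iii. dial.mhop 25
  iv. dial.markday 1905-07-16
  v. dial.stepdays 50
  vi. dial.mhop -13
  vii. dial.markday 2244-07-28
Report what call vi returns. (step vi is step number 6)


Answer: 1904-08-04

Derivation:
Using markday on d: 1980-08-29, — result: 1980-08-29.
I call mhop on n: 18, giving 1982-02-28.
Then mhop on n: 25, → 1984-03-28.
I run markday on d: 1905-07-16, and get 1905-07-16.
Then stepdays on n: 50: 1905-09-04.
Next I call mhop on n: -13, and observe 1904-08-04.
Using markday on d: 2244-07-28, and observe 2244-07-28.


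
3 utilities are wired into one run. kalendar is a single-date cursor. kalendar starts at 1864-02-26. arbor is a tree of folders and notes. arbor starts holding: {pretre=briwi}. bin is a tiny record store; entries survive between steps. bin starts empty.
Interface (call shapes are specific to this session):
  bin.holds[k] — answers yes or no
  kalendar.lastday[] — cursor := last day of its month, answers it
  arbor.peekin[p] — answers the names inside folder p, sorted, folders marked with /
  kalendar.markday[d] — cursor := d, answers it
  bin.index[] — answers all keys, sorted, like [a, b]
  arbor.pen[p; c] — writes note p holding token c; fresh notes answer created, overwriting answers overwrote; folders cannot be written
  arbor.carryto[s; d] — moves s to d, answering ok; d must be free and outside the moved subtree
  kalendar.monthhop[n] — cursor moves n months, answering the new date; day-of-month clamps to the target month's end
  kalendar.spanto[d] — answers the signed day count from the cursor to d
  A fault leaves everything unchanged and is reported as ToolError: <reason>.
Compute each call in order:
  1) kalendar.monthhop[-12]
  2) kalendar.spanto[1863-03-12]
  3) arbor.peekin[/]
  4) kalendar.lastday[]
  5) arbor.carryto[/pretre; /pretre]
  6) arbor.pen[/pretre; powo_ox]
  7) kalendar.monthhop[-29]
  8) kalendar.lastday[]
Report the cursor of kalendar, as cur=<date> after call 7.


Answer: cur=1860-09-28

Derivation:
-- kalendar.monthhop(n→-12) ~> 1863-02-26
-- kalendar.spanto(d→1863-03-12) ~> 14
-- arbor.peekin(p→/) ~> [pretre]
-- kalendar.lastday() ~> 1863-02-28
-- arbor.carryto(s→/pretre, d→/pretre) ~> ToolError: exists
-- arbor.pen(p→/pretre, c→powo_ox) ~> overwrote
-- kalendar.monthhop(n→-29) ~> 1860-09-28
-- kalendar.lastday() ~> 1860-09-30


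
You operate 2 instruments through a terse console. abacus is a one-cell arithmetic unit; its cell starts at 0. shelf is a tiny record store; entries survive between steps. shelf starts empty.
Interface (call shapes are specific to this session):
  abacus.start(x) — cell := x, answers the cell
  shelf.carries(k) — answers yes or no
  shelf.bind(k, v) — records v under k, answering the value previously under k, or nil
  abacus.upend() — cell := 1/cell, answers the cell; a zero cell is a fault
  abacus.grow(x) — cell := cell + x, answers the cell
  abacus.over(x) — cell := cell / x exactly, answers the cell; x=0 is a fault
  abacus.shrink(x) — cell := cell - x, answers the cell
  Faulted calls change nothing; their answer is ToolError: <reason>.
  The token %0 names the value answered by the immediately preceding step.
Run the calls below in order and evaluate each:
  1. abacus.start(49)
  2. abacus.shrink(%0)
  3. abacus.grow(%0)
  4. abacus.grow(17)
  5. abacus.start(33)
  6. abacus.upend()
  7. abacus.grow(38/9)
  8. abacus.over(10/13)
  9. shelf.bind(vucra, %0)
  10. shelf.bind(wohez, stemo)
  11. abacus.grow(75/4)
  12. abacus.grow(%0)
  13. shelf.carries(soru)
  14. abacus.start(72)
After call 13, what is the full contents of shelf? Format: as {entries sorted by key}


> start 49
= 49
> shrink %0
= 0
> grow %0
= 0
> grow 17
= 17
> start 33
= 33
> upend
= 1/33
> grow 38/9
= 421/99
> over 10/13
= 5473/990
> bind vucra %0
= nil
> bind wohez stemo
= nil
> grow 75/4
= 48071/1980
> grow %0
= 48071/990
> carries soru
= no
> start 72
= 72

Answer: {vucra=5473/990, wohez=stemo}


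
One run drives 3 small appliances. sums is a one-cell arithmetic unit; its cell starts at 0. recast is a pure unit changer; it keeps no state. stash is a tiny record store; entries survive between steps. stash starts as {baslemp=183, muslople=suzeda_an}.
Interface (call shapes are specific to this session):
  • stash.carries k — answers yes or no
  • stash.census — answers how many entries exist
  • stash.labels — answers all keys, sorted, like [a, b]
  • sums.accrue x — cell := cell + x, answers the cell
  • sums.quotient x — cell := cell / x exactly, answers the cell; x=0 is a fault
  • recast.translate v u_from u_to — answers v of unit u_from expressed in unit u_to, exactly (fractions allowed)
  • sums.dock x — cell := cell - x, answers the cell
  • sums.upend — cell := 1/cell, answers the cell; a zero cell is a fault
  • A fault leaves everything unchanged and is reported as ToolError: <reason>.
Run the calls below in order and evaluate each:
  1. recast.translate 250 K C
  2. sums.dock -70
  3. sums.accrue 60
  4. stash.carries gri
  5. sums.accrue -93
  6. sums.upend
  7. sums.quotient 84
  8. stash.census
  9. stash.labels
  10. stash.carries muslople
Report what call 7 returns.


Answer: 1/3108

Derivation:
[in] recast.translate v→250 u_from→K u_to→C
[out] -463/20
[in] sums.dock x→-70
[out] 70
[in] sums.accrue x→60
[out] 130
[in] stash.carries k→gri
[out] no
[in] sums.accrue x→-93
[out] 37
[in] sums.upend
[out] 1/37
[in] sums.quotient x→84
[out] 1/3108
[in] stash.census
[out] 2
[in] stash.labels
[out] [baslemp, muslople]
[in] stash.carries k→muslople
[out] yes


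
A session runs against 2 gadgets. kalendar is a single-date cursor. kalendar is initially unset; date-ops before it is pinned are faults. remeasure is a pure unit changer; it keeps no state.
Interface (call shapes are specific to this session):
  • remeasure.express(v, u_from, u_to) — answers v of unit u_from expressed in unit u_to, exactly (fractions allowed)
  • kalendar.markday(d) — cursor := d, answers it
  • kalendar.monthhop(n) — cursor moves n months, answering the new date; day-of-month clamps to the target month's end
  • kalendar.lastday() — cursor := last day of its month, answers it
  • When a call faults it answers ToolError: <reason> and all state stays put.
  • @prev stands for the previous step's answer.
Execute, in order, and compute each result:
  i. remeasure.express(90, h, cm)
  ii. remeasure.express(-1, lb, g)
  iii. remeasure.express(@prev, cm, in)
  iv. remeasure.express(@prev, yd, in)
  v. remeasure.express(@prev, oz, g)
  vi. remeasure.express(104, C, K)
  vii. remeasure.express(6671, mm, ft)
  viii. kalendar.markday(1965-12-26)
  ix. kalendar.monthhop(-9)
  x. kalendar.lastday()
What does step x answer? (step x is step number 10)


Then express with v→90, u_from→h, u_to→cm, giving ToolError: incompatible units.
I invoke express with v→-1, u_from→lb, u_to→g, and observe -45359237/100000.
Then express with v→@prev, u_from→cm, u_to→in, — result: -45359237/254000.
I run express with v→@prev, u_from→yd, u_to→in, and see -408233133/63500.
Calling express with v→@prev, u_from→oz, u_to→g, and observe -18517143430999521/101600000000.
Calling express with v→104, u_from→C, u_to→K, yielding 7543/20.
I run express with v→6671, u_from→mm, u_to→ft, giving 33355/1524.
I invoke markday with d→1965-12-26, yielding 1965-12-26.
I run monthhop with n→-9, which returns 1965-03-26.
Now I run lastday, and see 1965-03-31.

Answer: 1965-03-31


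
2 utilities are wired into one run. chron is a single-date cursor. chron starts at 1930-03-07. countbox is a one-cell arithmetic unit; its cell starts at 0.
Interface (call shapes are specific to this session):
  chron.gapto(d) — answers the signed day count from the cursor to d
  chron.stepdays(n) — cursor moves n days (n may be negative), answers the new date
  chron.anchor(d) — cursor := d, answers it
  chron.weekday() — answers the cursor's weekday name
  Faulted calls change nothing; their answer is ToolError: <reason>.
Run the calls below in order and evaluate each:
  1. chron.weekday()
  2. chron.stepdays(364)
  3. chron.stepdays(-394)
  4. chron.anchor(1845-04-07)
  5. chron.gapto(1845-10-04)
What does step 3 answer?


Answer: 1930-02-05

Derivation:
Invoking weekday(), and observe Friday.
I invoke stepdays passing 364, → 1931-03-06.
Next I call stepdays passing -394, and see 1930-02-05.
Calling anchor passing 1845-04-07, and see 1845-04-07.
I run gapto passing 1845-10-04, — result: 180.


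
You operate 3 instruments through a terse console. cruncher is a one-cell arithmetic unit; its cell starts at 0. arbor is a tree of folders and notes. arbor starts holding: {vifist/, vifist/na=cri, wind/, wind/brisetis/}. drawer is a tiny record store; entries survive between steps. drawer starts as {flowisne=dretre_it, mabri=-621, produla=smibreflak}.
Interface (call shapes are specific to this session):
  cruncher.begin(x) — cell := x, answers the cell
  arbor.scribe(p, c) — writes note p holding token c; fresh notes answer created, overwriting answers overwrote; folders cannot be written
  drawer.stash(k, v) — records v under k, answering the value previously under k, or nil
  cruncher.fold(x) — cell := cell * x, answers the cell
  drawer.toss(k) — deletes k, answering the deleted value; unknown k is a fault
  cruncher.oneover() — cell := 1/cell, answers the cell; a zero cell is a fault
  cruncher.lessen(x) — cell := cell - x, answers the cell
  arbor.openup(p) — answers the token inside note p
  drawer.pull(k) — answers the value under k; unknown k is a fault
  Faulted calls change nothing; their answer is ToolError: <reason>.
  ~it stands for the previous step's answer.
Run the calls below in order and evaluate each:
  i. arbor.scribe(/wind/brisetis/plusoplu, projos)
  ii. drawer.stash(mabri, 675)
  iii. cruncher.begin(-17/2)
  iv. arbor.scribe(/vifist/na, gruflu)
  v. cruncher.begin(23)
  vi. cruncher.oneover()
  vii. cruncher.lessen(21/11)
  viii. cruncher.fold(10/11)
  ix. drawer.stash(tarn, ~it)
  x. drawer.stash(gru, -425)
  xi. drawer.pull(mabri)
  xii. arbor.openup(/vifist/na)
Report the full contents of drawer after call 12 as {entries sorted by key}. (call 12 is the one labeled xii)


I call arbor.scribe on p: /wind/brisetis/plusoplu, c: projos, and get created.
I call drawer.stash on k: mabri, v: 675, and see -621.
I call cruncher.begin on x: -17/2, giving -17/2.
Calling arbor.scribe on p: /vifist/na, c: gruflu, which returns overwrote.
Now I run cruncher.begin on x: 23, yielding 23.
I invoke cruncher.oneover(), — result: 1/23.
I try cruncher.lessen on x: 21/11, and get -472/253.
Then cruncher.fold on x: 10/11, and observe -4720/2783.
Calling drawer.stash on k: tarn, v: ~it, and get nil.
I call drawer.stash on k: gru, v: -425, yielding nil.
I try drawer.pull on k: mabri, which returns 675.
I call arbor.openup on p: /vifist/na, and see gruflu.

Answer: {flowisne=dretre_it, gru=-425, mabri=675, produla=smibreflak, tarn=-4720/2783}


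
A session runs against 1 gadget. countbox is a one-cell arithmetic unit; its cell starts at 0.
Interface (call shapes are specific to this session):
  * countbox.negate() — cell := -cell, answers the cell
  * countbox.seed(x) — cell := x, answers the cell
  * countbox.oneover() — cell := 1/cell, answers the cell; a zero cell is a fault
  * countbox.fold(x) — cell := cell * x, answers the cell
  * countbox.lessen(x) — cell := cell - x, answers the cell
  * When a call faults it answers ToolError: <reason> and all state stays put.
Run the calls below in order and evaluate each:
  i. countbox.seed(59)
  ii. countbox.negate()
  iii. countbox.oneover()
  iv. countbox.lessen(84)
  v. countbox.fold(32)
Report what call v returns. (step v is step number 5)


Answer: -158624/59

Derivation:
~$ seed x='59'
:: 59
~$ negate
:: -59
~$ oneover
:: -1/59
~$ lessen x='84'
:: -4957/59
~$ fold x='32'
:: -158624/59


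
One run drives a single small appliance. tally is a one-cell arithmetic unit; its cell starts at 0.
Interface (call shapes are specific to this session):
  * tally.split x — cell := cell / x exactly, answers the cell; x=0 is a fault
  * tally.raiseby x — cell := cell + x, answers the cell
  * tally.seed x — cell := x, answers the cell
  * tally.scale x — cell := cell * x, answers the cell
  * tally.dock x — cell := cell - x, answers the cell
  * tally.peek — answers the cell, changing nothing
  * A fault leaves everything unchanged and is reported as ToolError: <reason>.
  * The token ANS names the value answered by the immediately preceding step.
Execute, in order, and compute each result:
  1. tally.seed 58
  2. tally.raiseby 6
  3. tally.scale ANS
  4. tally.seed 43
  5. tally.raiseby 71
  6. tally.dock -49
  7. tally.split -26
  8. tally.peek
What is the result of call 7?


→ tally.seed(x='58')
← 58
→ tally.raiseby(x='6')
← 64
→ tally.scale(x='ANS')
← 4096
→ tally.seed(x='43')
← 43
→ tally.raiseby(x='71')
← 114
→ tally.dock(x='-49')
← 163
→ tally.split(x='-26')
← -163/26
→ tally.peek()
← -163/26

Answer: -163/26


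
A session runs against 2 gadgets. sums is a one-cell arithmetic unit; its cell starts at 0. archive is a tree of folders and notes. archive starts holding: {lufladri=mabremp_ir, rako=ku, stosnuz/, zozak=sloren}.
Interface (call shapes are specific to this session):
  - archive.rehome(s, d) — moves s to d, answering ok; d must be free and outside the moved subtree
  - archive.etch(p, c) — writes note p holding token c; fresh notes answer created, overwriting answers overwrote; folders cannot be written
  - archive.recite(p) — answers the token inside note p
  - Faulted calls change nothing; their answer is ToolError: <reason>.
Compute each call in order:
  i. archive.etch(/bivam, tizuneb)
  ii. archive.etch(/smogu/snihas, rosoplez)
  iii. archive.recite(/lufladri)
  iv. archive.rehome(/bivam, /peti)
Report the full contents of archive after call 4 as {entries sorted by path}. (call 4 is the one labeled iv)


Answer: {lufladri=mabremp_ir, peti=tizuneb, rako=ku, stosnuz/, zozak=sloren}

Derivation:
CALL archive.etch[p: /bivam; c: tizuneb]
RET  created
CALL archive.etch[p: /smogu/snihas; c: rosoplez]
RET  ToolError: no parent
CALL archive.recite[p: /lufladri]
RET  mabremp_ir
CALL archive.rehome[s: /bivam; d: /peti]
RET  ok


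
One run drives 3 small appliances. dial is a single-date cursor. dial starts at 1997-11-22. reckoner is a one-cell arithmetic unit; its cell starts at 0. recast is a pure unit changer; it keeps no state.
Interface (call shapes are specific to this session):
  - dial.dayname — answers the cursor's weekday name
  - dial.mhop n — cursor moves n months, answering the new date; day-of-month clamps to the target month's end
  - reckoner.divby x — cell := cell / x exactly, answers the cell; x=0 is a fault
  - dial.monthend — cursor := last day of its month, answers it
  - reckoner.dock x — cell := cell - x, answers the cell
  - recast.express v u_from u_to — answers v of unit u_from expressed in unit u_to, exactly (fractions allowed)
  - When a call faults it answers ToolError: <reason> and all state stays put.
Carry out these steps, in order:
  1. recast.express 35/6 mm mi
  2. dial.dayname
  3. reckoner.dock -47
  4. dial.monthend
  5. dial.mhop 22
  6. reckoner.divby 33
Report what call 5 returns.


$ recast.express v→35/6 u_from→mm u_to→mi
  35/9656064
$ dial.dayname
  Saturday
$ reckoner.dock x→-47
  47
$ dial.monthend
  1997-11-30
$ dial.mhop n→22
  1999-09-30
$ reckoner.divby x→33
  47/33

Answer: 1999-09-30


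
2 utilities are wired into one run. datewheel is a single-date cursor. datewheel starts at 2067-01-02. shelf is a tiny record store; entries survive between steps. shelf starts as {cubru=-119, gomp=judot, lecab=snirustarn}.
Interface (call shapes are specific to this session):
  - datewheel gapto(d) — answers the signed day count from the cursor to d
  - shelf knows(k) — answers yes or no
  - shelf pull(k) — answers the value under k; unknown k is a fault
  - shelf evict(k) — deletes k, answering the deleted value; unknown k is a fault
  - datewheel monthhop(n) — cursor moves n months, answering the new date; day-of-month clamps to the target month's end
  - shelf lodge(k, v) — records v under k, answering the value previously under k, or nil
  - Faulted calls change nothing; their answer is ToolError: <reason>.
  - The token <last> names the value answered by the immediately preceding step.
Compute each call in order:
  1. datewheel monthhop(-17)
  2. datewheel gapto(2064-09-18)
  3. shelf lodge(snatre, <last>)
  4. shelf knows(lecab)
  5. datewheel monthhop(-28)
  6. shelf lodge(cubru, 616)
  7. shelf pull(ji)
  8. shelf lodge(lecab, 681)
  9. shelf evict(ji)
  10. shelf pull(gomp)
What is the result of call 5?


Answer: 2063-04-02

Derivation:
~$ datewheel monthhop n: -17
[out] 2065-08-02
~$ datewheel gapto d: 2064-09-18
[out] -318
~$ shelf lodge k: snatre v: <last>
[out] nil
~$ shelf knows k: lecab
[out] yes
~$ datewheel monthhop n: -28
[out] 2063-04-02
~$ shelf lodge k: cubru v: 616
[out] -119
~$ shelf pull k: ji
[out] ToolError: no such key ji
~$ shelf lodge k: lecab v: 681
[out] snirustarn
~$ shelf evict k: ji
[out] ToolError: no such key ji
~$ shelf pull k: gomp
[out] judot


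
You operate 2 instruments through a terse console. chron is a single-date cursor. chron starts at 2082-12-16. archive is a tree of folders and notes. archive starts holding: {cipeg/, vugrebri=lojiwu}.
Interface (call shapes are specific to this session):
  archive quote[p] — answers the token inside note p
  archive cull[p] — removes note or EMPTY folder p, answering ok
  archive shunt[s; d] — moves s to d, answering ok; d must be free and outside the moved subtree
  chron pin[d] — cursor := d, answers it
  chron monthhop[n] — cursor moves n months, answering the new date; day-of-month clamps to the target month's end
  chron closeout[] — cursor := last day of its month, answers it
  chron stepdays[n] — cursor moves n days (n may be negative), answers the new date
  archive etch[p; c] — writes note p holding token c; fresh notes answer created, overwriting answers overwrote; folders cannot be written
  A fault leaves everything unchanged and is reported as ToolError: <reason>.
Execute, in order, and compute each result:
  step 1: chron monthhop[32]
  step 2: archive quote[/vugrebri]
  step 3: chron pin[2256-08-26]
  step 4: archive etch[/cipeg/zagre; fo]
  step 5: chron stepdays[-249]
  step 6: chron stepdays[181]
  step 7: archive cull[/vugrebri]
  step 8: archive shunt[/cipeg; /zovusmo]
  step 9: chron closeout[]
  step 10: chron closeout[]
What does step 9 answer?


-> chron monthhop(32)
<- 2085-08-16
-> archive quote(/vugrebri)
<- lojiwu
-> chron pin(2256-08-26)
<- 2256-08-26
-> archive etch(/cipeg/zagre, fo)
<- created
-> chron stepdays(-249)
<- 2255-12-21
-> chron stepdays(181)
<- 2256-06-19
-> archive cull(/vugrebri)
<- ok
-> archive shunt(/cipeg, /zovusmo)
<- ok
-> chron closeout()
<- 2256-06-30
-> chron closeout()
<- 2256-06-30

Answer: 2256-06-30


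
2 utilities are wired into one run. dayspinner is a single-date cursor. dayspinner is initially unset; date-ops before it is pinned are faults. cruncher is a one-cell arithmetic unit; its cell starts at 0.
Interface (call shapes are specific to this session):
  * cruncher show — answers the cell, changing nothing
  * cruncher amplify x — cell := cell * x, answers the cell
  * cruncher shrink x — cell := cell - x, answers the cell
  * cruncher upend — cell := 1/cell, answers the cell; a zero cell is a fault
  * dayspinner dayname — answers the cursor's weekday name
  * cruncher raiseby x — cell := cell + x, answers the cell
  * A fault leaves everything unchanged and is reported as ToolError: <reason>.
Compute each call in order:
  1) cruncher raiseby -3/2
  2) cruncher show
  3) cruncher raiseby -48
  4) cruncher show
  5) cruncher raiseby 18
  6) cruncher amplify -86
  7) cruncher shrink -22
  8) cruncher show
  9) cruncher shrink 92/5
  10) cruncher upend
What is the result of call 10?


Answer: 5/13563

Derivation:
Do: cruncher raiseby[x→-3/2]
See: -3/2
Do: cruncher show[]
See: -3/2
Do: cruncher raiseby[x→-48]
See: -99/2
Do: cruncher show[]
See: -99/2
Do: cruncher raiseby[x→18]
See: -63/2
Do: cruncher amplify[x→-86]
See: 2709
Do: cruncher shrink[x→-22]
See: 2731
Do: cruncher show[]
See: 2731
Do: cruncher shrink[x→92/5]
See: 13563/5
Do: cruncher upend[]
See: 5/13563


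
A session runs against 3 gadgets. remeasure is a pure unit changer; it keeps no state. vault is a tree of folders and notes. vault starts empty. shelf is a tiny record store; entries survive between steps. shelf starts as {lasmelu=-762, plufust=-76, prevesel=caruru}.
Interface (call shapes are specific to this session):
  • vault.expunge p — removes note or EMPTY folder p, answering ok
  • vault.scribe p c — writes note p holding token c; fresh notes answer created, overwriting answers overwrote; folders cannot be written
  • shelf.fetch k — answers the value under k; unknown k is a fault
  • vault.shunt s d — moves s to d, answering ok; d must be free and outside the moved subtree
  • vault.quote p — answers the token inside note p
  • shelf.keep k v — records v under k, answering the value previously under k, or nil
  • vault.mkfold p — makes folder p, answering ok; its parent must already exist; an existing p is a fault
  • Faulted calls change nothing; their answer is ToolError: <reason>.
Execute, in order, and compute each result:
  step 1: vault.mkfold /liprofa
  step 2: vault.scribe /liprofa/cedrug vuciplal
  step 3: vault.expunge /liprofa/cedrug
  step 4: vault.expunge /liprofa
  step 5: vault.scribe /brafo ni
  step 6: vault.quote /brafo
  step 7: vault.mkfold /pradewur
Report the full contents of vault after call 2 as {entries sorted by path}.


Answer: {liprofa/, liprofa/cedrug=vuciplal}

Derivation:
-- mkfold(p='/liprofa') ~> ok
-- scribe(p='/liprofa/cedrug', c='vuciplal') ~> created
-- expunge(p='/liprofa/cedrug') ~> ok
-- expunge(p='/liprofa') ~> ok
-- scribe(p='/brafo', c='ni') ~> created
-- quote(p='/brafo') ~> ni
-- mkfold(p='/pradewur') ~> ok


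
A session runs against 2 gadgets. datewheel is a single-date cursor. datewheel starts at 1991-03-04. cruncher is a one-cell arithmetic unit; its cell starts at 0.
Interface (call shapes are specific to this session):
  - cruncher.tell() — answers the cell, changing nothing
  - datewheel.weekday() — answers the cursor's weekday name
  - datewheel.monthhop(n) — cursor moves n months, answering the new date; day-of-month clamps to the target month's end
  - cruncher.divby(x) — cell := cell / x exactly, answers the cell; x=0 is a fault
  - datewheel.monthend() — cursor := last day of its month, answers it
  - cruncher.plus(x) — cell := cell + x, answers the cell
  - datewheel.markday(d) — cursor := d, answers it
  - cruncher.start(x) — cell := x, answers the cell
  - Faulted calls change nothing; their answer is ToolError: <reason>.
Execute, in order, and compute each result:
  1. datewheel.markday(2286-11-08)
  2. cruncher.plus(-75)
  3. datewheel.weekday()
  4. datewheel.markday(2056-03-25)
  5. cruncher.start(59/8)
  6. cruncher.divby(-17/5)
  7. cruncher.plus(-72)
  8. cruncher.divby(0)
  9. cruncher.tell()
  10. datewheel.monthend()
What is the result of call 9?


Answer: -10087/136

Derivation:
% datewheel.markday d='2286-11-08'
  2286-11-08
% cruncher.plus x='-75'
  -75
% datewheel.weekday
  Monday
% datewheel.markday d='2056-03-25'
  2056-03-25
% cruncher.start x='59/8'
  59/8
% cruncher.divby x='-17/5'
  -295/136
% cruncher.plus x='-72'
  -10087/136
% cruncher.divby x='0'
  ToolError: division by zero
% cruncher.tell
  -10087/136
% datewheel.monthend
  2056-03-31


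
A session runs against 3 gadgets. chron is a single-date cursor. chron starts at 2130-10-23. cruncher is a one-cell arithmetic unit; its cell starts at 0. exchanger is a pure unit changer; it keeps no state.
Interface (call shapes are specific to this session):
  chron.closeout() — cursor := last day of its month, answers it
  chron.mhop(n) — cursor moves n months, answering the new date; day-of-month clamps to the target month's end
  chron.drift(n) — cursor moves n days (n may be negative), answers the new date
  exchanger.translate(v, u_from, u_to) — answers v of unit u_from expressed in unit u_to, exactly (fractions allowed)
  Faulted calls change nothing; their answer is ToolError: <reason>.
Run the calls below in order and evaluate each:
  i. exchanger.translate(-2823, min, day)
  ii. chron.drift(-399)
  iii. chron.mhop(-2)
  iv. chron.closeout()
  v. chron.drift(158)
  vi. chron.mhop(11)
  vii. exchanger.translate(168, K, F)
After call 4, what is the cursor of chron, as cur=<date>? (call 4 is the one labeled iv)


// 1. exchanger.translate(v=-2823, u_from=min, u_to=day) : -941/480
// 2. chron.drift(n=-399) : 2129-09-19
// 3. chron.mhop(n=-2) : 2129-07-19
// 4. chron.closeout() : 2129-07-31
// 5. chron.drift(n=158) : 2130-01-05
// 6. chron.mhop(n=11) : 2130-12-05
// 7. exchanger.translate(v=168, u_from=K, u_to=F) : -15727/100

Answer: cur=2129-07-31


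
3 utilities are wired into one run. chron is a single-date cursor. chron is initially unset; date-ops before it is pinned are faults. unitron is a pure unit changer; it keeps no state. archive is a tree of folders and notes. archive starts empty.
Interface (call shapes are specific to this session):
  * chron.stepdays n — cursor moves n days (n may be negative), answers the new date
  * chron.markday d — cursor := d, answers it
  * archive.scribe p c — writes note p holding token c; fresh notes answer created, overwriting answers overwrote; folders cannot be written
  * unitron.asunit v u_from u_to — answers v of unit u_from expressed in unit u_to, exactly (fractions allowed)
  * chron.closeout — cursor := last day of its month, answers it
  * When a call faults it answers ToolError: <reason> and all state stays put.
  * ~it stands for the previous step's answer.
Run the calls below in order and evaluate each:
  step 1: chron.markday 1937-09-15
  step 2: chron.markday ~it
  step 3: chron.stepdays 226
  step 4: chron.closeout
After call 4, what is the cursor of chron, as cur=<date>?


Answer: cur=1938-04-30

Derivation:
> markday d='1937-09-15'
= 1937-09-15
> markday d='~it'
= 1937-09-15
> stepdays n='226'
= 1938-04-29
> closeout
= 1938-04-30


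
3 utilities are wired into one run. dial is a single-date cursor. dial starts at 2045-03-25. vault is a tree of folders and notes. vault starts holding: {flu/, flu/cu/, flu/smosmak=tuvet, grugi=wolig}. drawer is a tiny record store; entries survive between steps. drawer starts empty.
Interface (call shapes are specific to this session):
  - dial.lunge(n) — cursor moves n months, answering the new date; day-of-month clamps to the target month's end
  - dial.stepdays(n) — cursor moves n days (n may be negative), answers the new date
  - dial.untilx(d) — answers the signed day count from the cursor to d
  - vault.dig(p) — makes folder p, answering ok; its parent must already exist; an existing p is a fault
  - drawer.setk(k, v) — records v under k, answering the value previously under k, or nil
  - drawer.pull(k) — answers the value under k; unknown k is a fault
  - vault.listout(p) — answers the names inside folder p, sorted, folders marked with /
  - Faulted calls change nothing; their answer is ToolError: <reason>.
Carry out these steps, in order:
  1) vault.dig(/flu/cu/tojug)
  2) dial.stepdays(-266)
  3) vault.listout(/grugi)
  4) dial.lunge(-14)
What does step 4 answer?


Answer: 2043-05-02

Derivation:
[in] vault.dig p→/flu/cu/tojug
= ok
[in] dial.stepdays n→-266
= 2044-07-02
[in] vault.listout p→/grugi
= ToolError: not a directory
[in] dial.lunge n→-14
= 2043-05-02


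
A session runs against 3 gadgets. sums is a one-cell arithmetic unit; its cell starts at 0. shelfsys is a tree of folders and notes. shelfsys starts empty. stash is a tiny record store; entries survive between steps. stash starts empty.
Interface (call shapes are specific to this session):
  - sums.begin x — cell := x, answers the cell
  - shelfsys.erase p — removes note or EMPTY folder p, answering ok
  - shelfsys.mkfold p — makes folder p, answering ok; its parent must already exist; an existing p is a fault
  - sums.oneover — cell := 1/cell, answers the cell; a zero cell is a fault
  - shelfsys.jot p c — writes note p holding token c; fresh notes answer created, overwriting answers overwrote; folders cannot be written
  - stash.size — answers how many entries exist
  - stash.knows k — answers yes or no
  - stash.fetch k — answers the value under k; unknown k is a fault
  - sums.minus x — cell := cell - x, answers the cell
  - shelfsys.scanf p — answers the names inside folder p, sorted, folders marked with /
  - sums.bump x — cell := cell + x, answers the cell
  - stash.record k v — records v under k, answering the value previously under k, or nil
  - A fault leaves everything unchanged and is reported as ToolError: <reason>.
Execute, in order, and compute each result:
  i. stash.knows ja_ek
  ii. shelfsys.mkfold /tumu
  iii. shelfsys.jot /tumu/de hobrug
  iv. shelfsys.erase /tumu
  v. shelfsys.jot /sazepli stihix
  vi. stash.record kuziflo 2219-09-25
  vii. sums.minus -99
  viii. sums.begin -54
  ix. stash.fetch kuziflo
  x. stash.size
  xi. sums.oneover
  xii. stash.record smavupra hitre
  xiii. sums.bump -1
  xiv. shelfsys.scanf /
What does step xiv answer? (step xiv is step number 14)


→ stash.knows(k='ja_ek')
← no
→ shelfsys.mkfold(p='/tumu')
← ok
→ shelfsys.jot(p='/tumu/de', c='hobrug')
← created
→ shelfsys.erase(p='/tumu')
← ToolError: not empty
→ shelfsys.jot(p='/sazepli', c='stihix')
← created
→ stash.record(k='kuziflo', v='2219-09-25')
← nil
→ sums.minus(x='-99')
← 99
→ sums.begin(x='-54')
← -54
→ stash.fetch(k='kuziflo')
← 2219-09-25
→ stash.size()
← 1
→ sums.oneover()
← -1/54
→ stash.record(k='smavupra', v='hitre')
← nil
→ sums.bump(x='-1')
← -55/54
→ shelfsys.scanf(p='/')
← [sazepli, tumu/]

Answer: [sazepli, tumu/]


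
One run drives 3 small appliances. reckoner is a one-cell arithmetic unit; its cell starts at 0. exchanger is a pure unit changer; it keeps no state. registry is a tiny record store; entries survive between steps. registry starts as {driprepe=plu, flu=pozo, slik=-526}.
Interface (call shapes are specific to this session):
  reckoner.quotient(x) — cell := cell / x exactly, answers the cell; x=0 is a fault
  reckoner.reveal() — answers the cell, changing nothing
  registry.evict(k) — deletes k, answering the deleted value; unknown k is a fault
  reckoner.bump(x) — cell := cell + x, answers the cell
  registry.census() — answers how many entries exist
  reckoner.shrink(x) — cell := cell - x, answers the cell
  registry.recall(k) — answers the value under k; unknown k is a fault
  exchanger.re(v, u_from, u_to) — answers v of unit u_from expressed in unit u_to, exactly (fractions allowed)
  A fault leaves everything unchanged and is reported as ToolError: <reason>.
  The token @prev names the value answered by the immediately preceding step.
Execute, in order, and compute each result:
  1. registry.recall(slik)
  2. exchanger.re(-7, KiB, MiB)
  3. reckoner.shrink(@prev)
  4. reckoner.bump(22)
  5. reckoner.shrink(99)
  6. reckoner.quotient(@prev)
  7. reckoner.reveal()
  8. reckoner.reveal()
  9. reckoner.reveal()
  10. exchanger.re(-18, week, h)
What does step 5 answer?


>> registry.recall(k=slik)
<< -526
>> exchanger.re(v=-7, u_from=KiB, u_to=MiB)
<< -7/1024
>> reckoner.shrink(x=@prev)
<< 7/1024
>> reckoner.bump(x=22)
<< 22535/1024
>> reckoner.shrink(x=99)
<< -78841/1024
>> reckoner.quotient(x=@prev)
<< 1
>> reckoner.reveal()
<< 1
>> reckoner.reveal()
<< 1
>> reckoner.reveal()
<< 1
>> exchanger.re(v=-18, u_from=week, u_to=h)
<< -3024

Answer: -78841/1024


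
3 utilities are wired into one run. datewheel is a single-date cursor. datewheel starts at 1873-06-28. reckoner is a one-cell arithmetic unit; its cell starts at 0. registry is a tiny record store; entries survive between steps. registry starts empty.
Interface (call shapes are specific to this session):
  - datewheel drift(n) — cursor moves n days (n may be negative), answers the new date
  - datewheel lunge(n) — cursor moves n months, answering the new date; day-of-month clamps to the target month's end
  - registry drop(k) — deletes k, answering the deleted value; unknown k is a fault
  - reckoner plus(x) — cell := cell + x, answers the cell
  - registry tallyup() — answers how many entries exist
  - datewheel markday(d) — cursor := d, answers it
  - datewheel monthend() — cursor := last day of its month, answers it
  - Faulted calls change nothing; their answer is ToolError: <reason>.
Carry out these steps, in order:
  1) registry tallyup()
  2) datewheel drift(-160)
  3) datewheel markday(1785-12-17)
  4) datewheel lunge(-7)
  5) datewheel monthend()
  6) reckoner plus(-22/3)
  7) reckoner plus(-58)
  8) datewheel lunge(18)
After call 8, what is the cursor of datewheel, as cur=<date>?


$ registry tallyup
  0
$ datewheel drift n=-160
  1873-01-19
$ datewheel markday d=1785-12-17
  1785-12-17
$ datewheel lunge n=-7
  1785-05-17
$ datewheel monthend
  1785-05-31
$ reckoner plus x=-22/3
  -22/3
$ reckoner plus x=-58
  -196/3
$ datewheel lunge n=18
  1786-11-30

Answer: cur=1786-11-30


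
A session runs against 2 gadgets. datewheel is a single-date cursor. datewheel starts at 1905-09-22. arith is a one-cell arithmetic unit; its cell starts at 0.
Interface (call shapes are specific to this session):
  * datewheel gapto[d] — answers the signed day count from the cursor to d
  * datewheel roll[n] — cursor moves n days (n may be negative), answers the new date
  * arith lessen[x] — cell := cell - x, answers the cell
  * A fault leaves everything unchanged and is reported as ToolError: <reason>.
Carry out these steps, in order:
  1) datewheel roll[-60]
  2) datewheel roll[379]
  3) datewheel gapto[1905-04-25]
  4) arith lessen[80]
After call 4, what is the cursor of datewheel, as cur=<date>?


Answer: cur=1906-08-07

Derivation:
Act: datewheel roll[n='-60']
Obs: 1905-07-24
Act: datewheel roll[n='379']
Obs: 1906-08-07
Act: datewheel gapto[d='1905-04-25']
Obs: -469
Act: arith lessen[x='80']
Obs: -80
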